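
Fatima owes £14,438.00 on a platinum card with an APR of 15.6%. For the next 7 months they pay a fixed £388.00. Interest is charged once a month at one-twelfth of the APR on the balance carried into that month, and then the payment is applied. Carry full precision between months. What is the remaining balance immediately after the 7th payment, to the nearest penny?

Monthly rate r = 15.6%/12 = 1.3% = 0.013.
Each month: B ← B·(1+r) − £388.00.
Month 1: interest £187.69; balance after payment £14,237.69.
Month 2: interest £185.09; balance after payment £14,034.78.
Month 3: interest £182.45; balance after payment £13,829.24.
Month 4: interest £179.78; balance after payment £13,621.02.
Month 5: interest £177.07; balance after payment £13,410.09.
Month 6: interest £174.33; balance after payment £13,196.42.
Month 7: interest £171.55; balance after payment £12,979.97.

£12,979.97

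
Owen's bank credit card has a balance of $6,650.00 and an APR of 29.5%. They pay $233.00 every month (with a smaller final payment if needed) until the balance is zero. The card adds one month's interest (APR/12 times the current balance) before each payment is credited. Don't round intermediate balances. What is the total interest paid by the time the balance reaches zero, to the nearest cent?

Monthly rate r = 29.5%/12 = 2.45833% = 0.0245833.
Payoff takes n = ⌈−ln(1 − rB₀/P)/ln(1+r)⌉ = ⌈49.799⌉ = 50 payments; the last is $186.55.
Total paid = 49·$233.00 + $186.55 = $11,603.55.
Total interest = total paid − principal = $11,603.55 − $6,650.00 = $4,953.55.

$4,953.55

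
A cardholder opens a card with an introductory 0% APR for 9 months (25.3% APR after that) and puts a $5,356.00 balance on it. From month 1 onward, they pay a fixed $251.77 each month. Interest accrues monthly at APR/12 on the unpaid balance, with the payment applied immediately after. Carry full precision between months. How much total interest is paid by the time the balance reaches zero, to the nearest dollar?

Promo months 1–9 at r₀ = 0%/12 = 0; months 10+ at r₁ = 25.3%/12 = 0.0210833.
After month 9 (no interest yet): B = $5,356.00 − 9·$251.77 = $3,090.07.
Then at r₁ with $251.77/mo: n₂ = −ln(1 − r₁·B/P)/ln(1+r₁) ≈ 14.35 → 15 more payments.
Total paid = 23·$251.77 + $89.15 = $5,879.86; interest = $5,879.86 − $5,356.00 = $523.86.

$524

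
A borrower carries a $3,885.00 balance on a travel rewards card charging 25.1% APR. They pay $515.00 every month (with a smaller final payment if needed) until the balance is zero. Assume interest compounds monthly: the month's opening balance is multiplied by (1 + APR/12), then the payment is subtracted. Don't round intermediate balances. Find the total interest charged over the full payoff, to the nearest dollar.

Monthly rate r = 25.1%/12 = 2.09167% = 0.0209167.
Payoff takes n = ⌈−ln(1 − rB₀/P)/ln(1+r)⌉ = ⌈8.296⌉ = 9 payments; the last is $153.30.
Total paid = 8·$515.00 + $153.30 = $4,273.30.
Total interest = total paid − principal = $4,273.30 − $3,885.00 = $388.30.

$388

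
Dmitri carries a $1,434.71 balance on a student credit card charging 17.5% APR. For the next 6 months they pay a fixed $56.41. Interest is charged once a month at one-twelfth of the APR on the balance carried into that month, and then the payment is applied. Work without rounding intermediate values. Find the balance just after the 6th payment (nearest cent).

Monthly rate r = 17.5%/12 = 1.45833% = 0.0145833.
Each month: B ← B·(1+r) − $56.41.
Month 1: interest $20.92; balance after payment $1,399.22.
Month 2: interest $20.41; balance after payment $1,363.22.
Month 3: interest $19.88; balance after payment $1,326.69.
Month 4: interest $19.35; balance after payment $1,289.63.
Month 5: interest $18.81; balance after payment $1,252.02.
Month 6: interest $18.26; balance after payment $1,213.87.

$1,213.87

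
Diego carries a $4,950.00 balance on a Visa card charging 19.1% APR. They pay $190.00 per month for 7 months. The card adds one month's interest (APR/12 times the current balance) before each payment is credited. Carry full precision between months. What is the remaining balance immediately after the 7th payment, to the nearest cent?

$4,133.34

Monthly rate r = 19.1%/12 = 1.59167% = 0.0159167.
Each month: B ← B·(1+r) − $190.00.
Month 1: interest $78.79; balance after payment $4,838.79.
Month 2: interest $77.02; balance after payment $4,725.80.
Month 3: interest $75.22; balance after payment $4,611.02.
Month 4: interest $73.39; balance after payment $4,494.42.
Month 5: interest $71.54; balance after payment $4,375.95.
Month 6: interest $69.65; balance after payment $4,255.60.
Month 7: interest $67.74; balance after payment $4,133.34.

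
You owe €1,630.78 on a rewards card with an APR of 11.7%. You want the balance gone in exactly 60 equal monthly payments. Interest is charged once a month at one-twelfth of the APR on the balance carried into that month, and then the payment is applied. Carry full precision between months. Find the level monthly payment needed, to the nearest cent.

€36.03

Monthly rate r = 11.7%/12 = 0.975% = 0.00975.
Level-payment amortization: P = B₀·r / (1 − (1+r)^(−n)) = 1630.78·0.00975 / (1 − 1.00975^(−60)).
Denominator 1 − (1+r)^(−60) = 0.441313356.
P = 15.9001 / 0.441313356 ≈ 36.03.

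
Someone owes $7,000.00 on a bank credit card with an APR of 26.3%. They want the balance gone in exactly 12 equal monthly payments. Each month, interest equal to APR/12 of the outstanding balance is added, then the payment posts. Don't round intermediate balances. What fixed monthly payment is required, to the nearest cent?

Monthly rate r = 26.3%/12 = 2.19167% = 0.0219167.
Level-payment amortization: P = B₀·r / (1 − (1+r)^(−n)) = 7000.00·0.0219167 / (1 − 1.02192^(−12)).
Denominator 1 − (1+r)^(−12) = 0.229071301.
P = 153.417 / 0.229071301 ≈ 669.73.

$669.73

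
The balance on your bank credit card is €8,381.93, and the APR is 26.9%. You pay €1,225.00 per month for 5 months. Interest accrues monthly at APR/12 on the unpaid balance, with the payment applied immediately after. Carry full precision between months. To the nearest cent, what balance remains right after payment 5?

€2,958.65

Monthly rate r = 26.9%/12 = 2.24167% = 0.0224167.
Each month: B ← B·(1+r) − €1,225.00.
Month 1: interest €187.89; balance after payment €7,344.82.
Month 2: interest €164.65; balance after payment €6,284.47.
Month 3: interest €140.88; balance after payment €5,200.35.
Month 4: interest €116.57; balance after payment €4,091.92.
Month 5: interest €91.73; balance after payment €2,958.65.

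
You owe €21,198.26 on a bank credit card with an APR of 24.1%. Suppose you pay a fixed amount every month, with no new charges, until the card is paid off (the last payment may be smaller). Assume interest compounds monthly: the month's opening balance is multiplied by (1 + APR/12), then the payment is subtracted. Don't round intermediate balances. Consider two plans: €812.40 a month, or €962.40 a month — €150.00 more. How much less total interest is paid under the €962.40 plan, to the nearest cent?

Monthly rate r = 24.1%/12 = 2.00833% = 0.0200833.
At €812.40/mo: n = ⌈−ln(1 − rB₀/P)/ln(1+r)⌉ = 38 payments (last €275.78); total interest = total paid − €21,198.26 = €9,136.32.
At €962.40/mo: 30 payments (last €360.62); total interest €7,071.96.
Interest saved = €9,136.32 − €7,071.96 = €2,064.36.

€2,064.36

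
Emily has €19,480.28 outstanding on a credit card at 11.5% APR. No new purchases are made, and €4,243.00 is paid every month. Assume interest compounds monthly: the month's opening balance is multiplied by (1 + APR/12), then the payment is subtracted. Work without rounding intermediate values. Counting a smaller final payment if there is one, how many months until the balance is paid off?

5 months

Monthly rate r = 11.5%/12 = 0.958333% = 0.00958333.
Recurrence: B ← B·(1+r) − €4,243.00.
Month 1: interest €186.69; balance after payment €15,423.97.
Month 2: interest €147.81; balance after payment €11,328.78.
Month 3: interest €108.57; balance after payment €7,194.35.
Month 4: interest €68.95; balance after payment €3,020.29.
Month 5: interest €28.94; balance after payment €0.00.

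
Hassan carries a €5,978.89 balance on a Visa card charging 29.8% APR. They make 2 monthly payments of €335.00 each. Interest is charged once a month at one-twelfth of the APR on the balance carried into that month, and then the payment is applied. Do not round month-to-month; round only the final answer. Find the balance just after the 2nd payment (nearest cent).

Monthly rate r = 29.8%/12 = 2.48333% = 0.0248333.
Each month: B ← B·(1+r) − €335.00.
Month 1: interest €148.48; balance after payment €5,792.37.
Month 2: interest €143.84; balance after payment €5,601.21.

€5,601.21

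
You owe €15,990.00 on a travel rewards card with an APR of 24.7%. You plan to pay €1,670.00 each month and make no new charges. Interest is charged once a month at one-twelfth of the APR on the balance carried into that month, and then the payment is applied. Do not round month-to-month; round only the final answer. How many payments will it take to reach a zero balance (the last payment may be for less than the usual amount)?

Monthly rate r = 24.7%/12 = 2.05833% = 0.0205833.
Recurrence: B ← B·(1+r) − €1,670.00.
Month 1: interest €329.13; balance after payment €14,649.13.
Month 2: interest €301.53; balance after payment €13,280.66.
Closed form: n = −ln(1 − rB₀/P)/ln(1+r) = −ln(0.80292)/ln(1.02058) ≈ 10.773, so the balance reaches zero during payment 11.

11 months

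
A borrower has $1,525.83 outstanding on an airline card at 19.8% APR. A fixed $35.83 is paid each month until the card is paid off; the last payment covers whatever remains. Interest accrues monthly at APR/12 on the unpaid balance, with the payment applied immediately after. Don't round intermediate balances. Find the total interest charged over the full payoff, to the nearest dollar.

Monthly rate r = 19.8%/12 = 1.65% = 0.0165.
Payoff takes n = ⌈−ln(1 − rB₀/P)/ln(1+r)⌉ = ⌈74.112⌉ = 75 payments; the last is $4.04.
Total paid = 74·$35.83 + $4.04 = $2,655.46.
Total interest = total paid − principal = $2,655.46 − $1,525.83 = $1,129.63.

$1,130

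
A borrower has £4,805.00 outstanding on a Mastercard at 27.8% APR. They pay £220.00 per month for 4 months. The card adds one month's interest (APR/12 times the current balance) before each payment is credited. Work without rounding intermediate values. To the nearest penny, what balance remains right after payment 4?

£4,354.92

Monthly rate r = 27.8%/12 = 2.31667% = 0.0231667.
Each month: B ← B·(1+r) − £220.00.
Month 1: interest £111.32; balance after payment £4,696.32.
Month 2: interest £108.80; balance after payment £4,585.11.
Month 3: interest £106.22; balance after payment £4,471.34.
Month 4: interest £103.59; balance after payment £4,354.92.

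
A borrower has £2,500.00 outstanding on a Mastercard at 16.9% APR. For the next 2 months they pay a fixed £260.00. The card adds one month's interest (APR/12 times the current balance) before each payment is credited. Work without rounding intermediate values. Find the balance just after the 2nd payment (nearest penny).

Monthly rate r = 16.9%/12 = 1.40833% = 0.0140833.
Each month: B ← B·(1+r) − £260.00.
Month 1: interest £35.21; balance after payment £2,275.21.
Month 2: interest £32.04; balance after payment £2,047.25.

£2,047.25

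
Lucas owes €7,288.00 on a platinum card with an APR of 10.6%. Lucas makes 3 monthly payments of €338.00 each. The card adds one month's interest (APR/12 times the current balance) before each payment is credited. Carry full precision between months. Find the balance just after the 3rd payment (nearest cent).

Monthly rate r = 10.6%/12 = 0.883333% = 0.00883333.
Each month: B ← B·(1+r) − €338.00.
Month 1: interest €64.38; balance after payment €7,014.38.
Month 2: interest €61.96; balance after payment €6,738.34.
Month 3: interest €59.52; balance after payment €6,459.86.

€6,459.86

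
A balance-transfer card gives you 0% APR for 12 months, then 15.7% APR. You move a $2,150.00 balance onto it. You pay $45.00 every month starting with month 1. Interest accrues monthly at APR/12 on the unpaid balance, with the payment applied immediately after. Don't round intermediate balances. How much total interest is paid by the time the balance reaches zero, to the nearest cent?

$575.55

Promo months 1–12 at r₀ = 0%/12 = 0; months 13+ at r₁ = 15.7%/12 = 0.0130833.
After month 12 (no interest yet): B = $2,150.00 − 12·$45.00 = $1,610.00.
Then at r₁ with $45.00/mo: n₂ = −ln(1 − r₁·B/P)/ln(1+r₁) ≈ 48.57 → 49 more payments.
Total paid = 60·$45.00 + $25.55 = $2,725.55; interest = $2,725.55 − $2,150.00 = $575.55.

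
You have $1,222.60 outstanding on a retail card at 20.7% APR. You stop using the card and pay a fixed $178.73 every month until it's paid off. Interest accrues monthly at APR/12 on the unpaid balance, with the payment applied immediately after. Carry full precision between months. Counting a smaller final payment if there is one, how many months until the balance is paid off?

Monthly rate r = 20.7%/12 = 1.725% = 0.01725.
Recurrence: B ← B·(1+r) − $178.73.
Month 1: interest $21.09; balance after payment $1,064.96.
Month 2: interest $18.37; balance after payment $904.60.
Closed form: n = −ln(1 − rB₀/P)/ln(1+r) = −ln(0.882)/ln(1.01725) ≈ 7.342, so the balance reaches zero during payment 8.

8 months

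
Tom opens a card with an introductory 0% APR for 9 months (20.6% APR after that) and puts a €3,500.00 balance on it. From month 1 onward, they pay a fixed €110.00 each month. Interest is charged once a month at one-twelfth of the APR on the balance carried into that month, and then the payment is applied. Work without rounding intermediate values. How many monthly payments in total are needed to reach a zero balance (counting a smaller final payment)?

Promo months 1–9 at r₀ = 0%/12 = 0; months 10+ at r₁ = 20.6%/12 = 0.0171667.
After month 9 (no interest yet): B = €3,500.00 − 9·€110.00 = €2,510.00.
Then at r₁ with €110.00/mo: n₂ = −ln(1 − r₁·B/P)/ln(1+r₁) ≈ 29.21 → 30 more payments.

39 months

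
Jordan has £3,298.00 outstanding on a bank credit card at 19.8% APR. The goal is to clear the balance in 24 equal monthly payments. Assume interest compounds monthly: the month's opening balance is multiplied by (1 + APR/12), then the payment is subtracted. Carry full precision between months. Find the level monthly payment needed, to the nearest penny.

£167.53

Monthly rate r = 19.8%/12 = 1.65% = 0.0165.
Level-payment amortization: P = B₀·r / (1 − (1+r)^(−n)) = 3298.00·0.0165 / (1 − 1.0165^(−24)).
Denominator 1 − (1+r)^(−24) = 0.324814964.
P = 54.417 / 0.324814964 ≈ 167.53.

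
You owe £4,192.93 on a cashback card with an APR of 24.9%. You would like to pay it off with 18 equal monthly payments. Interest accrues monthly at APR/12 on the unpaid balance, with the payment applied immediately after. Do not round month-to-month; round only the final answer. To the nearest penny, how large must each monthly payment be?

£281.52

Monthly rate r = 24.9%/12 = 2.075% = 0.02075.
Level-payment amortization: P = B₀·r / (1 − (1+r)^(−n)) = 4192.93·0.02075 / (1 − 1.02075^(−18)).
Denominator 1 − (1+r)^(−18) = 0.309043025.
P = 87.0033 / 0.309043025 ≈ 281.52.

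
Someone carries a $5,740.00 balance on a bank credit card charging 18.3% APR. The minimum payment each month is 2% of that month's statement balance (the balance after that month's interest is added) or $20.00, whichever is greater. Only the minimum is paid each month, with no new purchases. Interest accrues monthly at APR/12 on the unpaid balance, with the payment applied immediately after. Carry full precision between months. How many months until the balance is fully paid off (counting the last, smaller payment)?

440 months

Monthly rate r = 18.3%/12 = 1.525% = 0.01525.
While 2% of the post-interest balance exceeds $20.00, each month B ← (B·(1+r))·(1 − 0.02), i.e. B shrinks by the factor (1+r)·0.98 = 0.99494.
This holds for months 1–348. Entering month 349 the balance is $983.99; 2% of the post-interest balance is now below $20.00, so the flat $20.00 minimum applies from here.
From month 349 a fixed $20.00 at rate r clears $983.99 in 92 more payments. Total: 348 + 92 = 440 months.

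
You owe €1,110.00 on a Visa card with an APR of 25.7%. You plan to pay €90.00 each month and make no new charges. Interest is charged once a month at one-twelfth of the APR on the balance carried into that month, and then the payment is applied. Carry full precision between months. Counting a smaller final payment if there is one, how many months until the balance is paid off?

Monthly rate r = 25.7%/12 = 2.14167% = 0.0214167.
Recurrence: B ← B·(1+r) − €90.00.
Month 1: interest €23.77; balance after payment €1,043.77.
Month 2: interest €22.35; balance after payment €976.13.
Closed form: n = −ln(1 − rB₀/P)/ln(1+r) = −ln(0.73586)/ln(1.02142) ≈ 14.474, so the balance reaches zero during payment 15.

15 months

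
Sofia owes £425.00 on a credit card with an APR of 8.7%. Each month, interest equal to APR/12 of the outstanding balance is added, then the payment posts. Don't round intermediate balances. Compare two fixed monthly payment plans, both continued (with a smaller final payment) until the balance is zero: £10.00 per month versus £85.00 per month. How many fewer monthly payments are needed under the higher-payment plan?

Monthly rate r = 8.7%/12 = 0.725% = 0.00725.
At £10.00/mo: n = ⌈−ln(1 − rB₀/P)/ln(1+r)⌉ = 51 payments (last £9.91); total interest = total paid − £425.00 = £84.91.
At £85.00/mo: 6 payments (last £9.49); total interest £9.49.
Payments saved = 51 − 6 = 45.

45 fewer payments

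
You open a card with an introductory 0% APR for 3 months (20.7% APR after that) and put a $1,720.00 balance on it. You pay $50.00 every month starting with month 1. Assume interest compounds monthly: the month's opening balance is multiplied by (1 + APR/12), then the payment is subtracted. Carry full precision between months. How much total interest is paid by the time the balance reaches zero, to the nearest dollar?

Promo months 1–3 at r₀ = 0%/12 = 0; months 4+ at r₁ = 20.7%/12 = 0.01725.
After month 3 (no interest yet): B = $1,720.00 − 3·$50.00 = $1,570.00.
Then at r₁ with $50.00/mo: n₂ = −ln(1 − r₁·B/P)/ln(1+r₁) ≈ 45.61 → 46 more payments.
Total paid = 48·$50.00 + $30.77 = $2,430.77; interest = $2,430.77 − $1,720.00 = $710.77.

$711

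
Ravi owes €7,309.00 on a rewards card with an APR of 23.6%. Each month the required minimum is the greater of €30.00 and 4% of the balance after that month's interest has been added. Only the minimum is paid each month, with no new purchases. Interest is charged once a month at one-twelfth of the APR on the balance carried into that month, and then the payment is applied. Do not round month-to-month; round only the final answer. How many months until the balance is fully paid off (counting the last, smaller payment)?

Monthly rate r = 23.6%/12 = 1.96667% = 0.0196667.
While 4% of the post-interest balance exceeds €30.00, each month B ← (B·(1+r))·(1 − 0.04), i.e. B shrinks by the factor (1+r)·0.96 = 0.97888.
This holds for months 1–108. Entering month 109 the balance is €728.85; 4% of the post-interest balance is now below €30.00, so the flat €30.00 minimum applies from here.
From month 109 a fixed €30.00 at rate r clears €728.85 in 34 more payments. Total: 108 + 34 = 142 months.

142 months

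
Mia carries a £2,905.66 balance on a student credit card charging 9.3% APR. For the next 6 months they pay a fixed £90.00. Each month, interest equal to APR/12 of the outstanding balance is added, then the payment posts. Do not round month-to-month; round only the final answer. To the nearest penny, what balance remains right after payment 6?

£2,492.85

Monthly rate r = 9.3%/12 = 0.775% = 0.00775.
Each month: B ← B·(1+r) − £90.00.
Month 1: interest £22.52; balance after payment £2,838.18.
Month 2: interest £22.00; balance after payment £2,770.17.
Month 3: interest £21.47; balance after payment £2,701.64.
Month 4: interest £20.94; balance after payment £2,632.58.
Month 5: interest £20.40; balance after payment £2,562.98.
Month 6: interest £19.86; balance after payment £2,492.85.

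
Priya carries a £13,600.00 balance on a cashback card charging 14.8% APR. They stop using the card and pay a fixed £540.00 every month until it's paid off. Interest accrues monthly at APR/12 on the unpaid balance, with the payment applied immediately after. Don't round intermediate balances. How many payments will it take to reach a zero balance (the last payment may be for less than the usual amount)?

31 payments

Monthly rate r = 14.8%/12 = 1.23333% = 0.0123333.
Recurrence: B ← B·(1+r) − £540.00.
Month 1: interest £167.73; balance after payment £13,227.73.
Month 2: interest £163.14; balance after payment £12,850.88.
Closed form: n = −ln(1 − rB₀/P)/ln(1+r) = −ln(0.68938)/ln(1.01233) ≈ 30.344, so the balance reaches zero during payment 31.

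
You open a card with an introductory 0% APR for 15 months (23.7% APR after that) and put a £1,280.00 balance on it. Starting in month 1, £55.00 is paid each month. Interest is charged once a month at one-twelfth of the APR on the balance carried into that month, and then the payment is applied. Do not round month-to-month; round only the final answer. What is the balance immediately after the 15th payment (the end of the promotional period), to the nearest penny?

Promo months 1–15 at r₀ = 0%/12 = 0; months 16+ at r₁ = 23.7%/12 = 0.01975.
After month 15 (no interest yet): B = £1,280.00 − 15·£55.00 = £455.00.

£455.00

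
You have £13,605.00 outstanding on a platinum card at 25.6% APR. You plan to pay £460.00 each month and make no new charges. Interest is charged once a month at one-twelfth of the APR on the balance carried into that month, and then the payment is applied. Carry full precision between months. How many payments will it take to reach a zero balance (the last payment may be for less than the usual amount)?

48 payments

Monthly rate r = 25.6%/12 = 2.13333% = 0.0213333.
Recurrence: B ← B·(1+r) − £460.00.
Month 1: interest £290.24; balance after payment £13,435.24.
Month 2: interest £286.62; balance after payment £13,261.86.
Closed form: n = −ln(1 − rB₀/P)/ln(1+r) = −ln(0.36904)/ln(1.02133) ≈ 47.224, so the balance reaches zero during payment 48.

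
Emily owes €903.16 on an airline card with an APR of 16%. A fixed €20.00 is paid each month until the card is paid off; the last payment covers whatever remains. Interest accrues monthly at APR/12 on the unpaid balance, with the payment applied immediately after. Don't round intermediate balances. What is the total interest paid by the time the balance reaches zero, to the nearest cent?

Monthly rate r = 16%/12 = 1.33333% = 0.0133333.
Payoff takes n = ⌈−ln(1 − rB₀/P)/ln(1+r)⌉ = ⌈69.578⌉ = 70 payments; the last is €11.58.
Total paid = 69·€20.00 + €11.58 = €1,391.58.
Total interest = total paid − principal = €1,391.58 − €903.16 = €488.42.

€488.42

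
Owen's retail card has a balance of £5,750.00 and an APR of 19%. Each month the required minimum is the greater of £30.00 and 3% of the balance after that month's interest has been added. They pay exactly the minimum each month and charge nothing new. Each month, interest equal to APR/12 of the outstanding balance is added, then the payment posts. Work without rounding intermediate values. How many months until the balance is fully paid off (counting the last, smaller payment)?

Monthly rate r = 19%/12 = 1.58333% = 0.0158333.
While 3% of the post-interest balance exceeds £30.00, each month B ← (B·(1+r))·(1 − 0.03), i.e. B shrinks by the factor (1+r)·0.97 = 0.98536.
This holds for months 1–120. Entering month 121 the balance is £979.42; 3% of the post-interest balance is now below £30.00, so the flat £30.00 minimum applies from here.
From month 121 a fixed £30.00 at rate r clears £979.42 in 47 more payments. Total: 120 + 47 = 167 months.

167 months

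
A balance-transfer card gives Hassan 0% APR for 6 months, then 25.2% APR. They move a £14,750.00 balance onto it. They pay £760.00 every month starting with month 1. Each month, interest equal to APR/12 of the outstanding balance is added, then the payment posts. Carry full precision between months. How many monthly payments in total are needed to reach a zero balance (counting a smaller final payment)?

22 payments

Promo months 1–6 at r₀ = 0%/12 = 0; months 7+ at r₁ = 25.2%/12 = 0.021.
After month 6 (no interest yet): B = £14,750.00 − 6·£760.00 = £10,190.00.
Then at r₁ with £760.00/mo: n₂ = −ln(1 − r₁·B/P)/ln(1+r₁) ≈ 15.91 → 16 more payments.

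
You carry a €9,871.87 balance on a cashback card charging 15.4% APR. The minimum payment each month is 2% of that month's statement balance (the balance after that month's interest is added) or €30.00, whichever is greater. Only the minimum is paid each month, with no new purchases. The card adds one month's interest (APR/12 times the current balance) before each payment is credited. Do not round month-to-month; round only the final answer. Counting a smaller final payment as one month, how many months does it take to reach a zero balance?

Monthly rate r = 15.4%/12 = 1.28333% = 0.0128333.
While 2% of the post-interest balance exceeds €30.00, each month B ← (B·(1+r))·(1 − 0.02), i.e. B shrinks by the factor (1+r)·0.98 = 0.99258.
This holds for months 1–255. Entering month 256 the balance is €1,476.51; 2% of the post-interest balance is now below €30.00, so the flat €30.00 minimum applies from here.
From month 256 a fixed €30.00 at rate r clears €1,476.51 in 79 more payments. Total: 255 + 79 = 334 months.

334 months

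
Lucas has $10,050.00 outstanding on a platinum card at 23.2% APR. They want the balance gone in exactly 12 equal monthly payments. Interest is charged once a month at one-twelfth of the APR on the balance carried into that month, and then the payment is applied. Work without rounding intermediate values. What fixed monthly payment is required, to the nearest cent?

Monthly rate r = 23.2%/12 = 1.93333% = 0.0193333.
Level-payment amortization: P = B₀·r / (1 − (1+r)^(−n)) = 10050.00·0.0193333 / (1 − 1.01933^(−12)).
Denominator 1 − (1+r)^(−12) = 0.205296211.
P = 194.3 / 0.205296211 ≈ 946.44.

$946.44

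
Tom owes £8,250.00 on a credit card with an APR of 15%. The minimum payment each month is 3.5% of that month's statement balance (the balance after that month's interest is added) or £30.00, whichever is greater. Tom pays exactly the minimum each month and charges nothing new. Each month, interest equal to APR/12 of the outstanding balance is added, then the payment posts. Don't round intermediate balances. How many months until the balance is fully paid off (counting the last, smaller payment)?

Monthly rate r = 15%/12 = 1.25% = 0.0125.
While 3.5% of the post-interest balance exceeds £30.00, each month B ← (B·(1+r))·(1 − 0.035), i.e. B shrinks by the factor (1+r)·0.965 = 0.97706.
This holds for months 1–99. Entering month 100 the balance is £829.40; 3.5% of the post-interest balance is now below £30.00, so the flat £30.00 minimum applies from here.
From month 100 a fixed £30.00 at rate r clears £829.40 in 35 more payments. Total: 99 + 35 = 134 months.

134 months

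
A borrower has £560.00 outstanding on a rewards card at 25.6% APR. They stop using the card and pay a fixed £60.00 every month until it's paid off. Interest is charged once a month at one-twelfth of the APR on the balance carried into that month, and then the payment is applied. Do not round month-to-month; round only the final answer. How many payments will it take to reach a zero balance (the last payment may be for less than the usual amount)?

Monthly rate r = 25.6%/12 = 2.13333% = 0.0213333.
Recurrence: B ← B·(1+r) − £60.00.
Month 1: interest £11.95; balance after payment £511.95.
Month 2: interest £10.92; balance after payment £462.87.
Closed form: n = −ln(1 − rB₀/P)/ln(1+r) = −ln(0.80089)/ln(1.02133) ≈ 10.518, so the balance reaches zero during payment 11.

11 months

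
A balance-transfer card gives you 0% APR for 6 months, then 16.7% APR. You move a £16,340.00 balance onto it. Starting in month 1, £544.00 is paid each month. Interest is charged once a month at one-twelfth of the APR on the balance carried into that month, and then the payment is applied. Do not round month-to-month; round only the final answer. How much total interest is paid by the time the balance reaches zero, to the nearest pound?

Promo months 1–6 at r₀ = 0%/12 = 0; months 7+ at r₁ = 16.7%/12 = 0.0139167.
After month 6 (no interest yet): B = £16,340.00 − 6·£544.00 = £13,076.00.
Then at r₁ with £544.00/mo: n₂ = −ln(1 − r₁·B/P)/ln(1+r₁) ≈ 29.47 → 30 more payments.
Total paid = 35·£544.00 + £254.16 = £19,294.16; interest = £19,294.16 − £16,340.00 = £2,954.16.

£2,954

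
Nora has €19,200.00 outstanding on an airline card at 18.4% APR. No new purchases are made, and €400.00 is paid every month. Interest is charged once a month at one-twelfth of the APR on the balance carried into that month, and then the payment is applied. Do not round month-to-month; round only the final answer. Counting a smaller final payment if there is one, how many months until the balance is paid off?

Monthly rate r = 18.4%/12 = 1.53333% = 0.0153333.
Recurrence: B ← B·(1+r) − €400.00.
Month 1: interest €294.40; balance after payment €19,094.40.
Month 2: interest €292.78; balance after payment €18,987.18.
Closed form: n = −ln(1 − rB₀/P)/ln(1+r) = −ln(0.264)/ln(1.01533) ≈ 87.521, so the balance reaches zero during payment 88.

88 months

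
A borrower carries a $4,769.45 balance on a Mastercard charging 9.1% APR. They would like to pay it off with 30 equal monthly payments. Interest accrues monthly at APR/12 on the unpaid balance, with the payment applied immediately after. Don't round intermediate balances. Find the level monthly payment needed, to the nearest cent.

Monthly rate r = 9.1%/12 = 0.758333% = 0.00758333.
Level-payment amortization: P = B₀·r / (1 − (1+r)^(−n)) = 4769.45·0.00758333 / (1 − 1.00758^(−30)).
Denominator 1 − (1+r)^(−30) = 0.202793655.
P = 36.1683 / 0.202793655 ≈ 178.35.

$178.35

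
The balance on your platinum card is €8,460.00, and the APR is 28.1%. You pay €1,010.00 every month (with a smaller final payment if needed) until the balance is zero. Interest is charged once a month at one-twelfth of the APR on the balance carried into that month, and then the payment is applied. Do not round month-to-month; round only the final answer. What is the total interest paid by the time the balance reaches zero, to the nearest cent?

€1,069.84

Monthly rate r = 28.1%/12 = 2.34167% = 0.0234167.
Payoff takes n = ⌈−ln(1 − rB₀/P)/ln(1+r)⌉ = ⌈9.433⌉ = 10 payments; the last is €439.84.
Total paid = 9·€1,010.00 + €439.84 = €9,529.84.
Total interest = total paid − principal = €9,529.84 − €8,460.00 = €1,069.84.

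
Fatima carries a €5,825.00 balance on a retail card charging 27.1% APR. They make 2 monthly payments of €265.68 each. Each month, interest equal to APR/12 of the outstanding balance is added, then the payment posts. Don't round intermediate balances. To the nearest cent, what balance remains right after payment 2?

Monthly rate r = 27.1%/12 = 2.25833% = 0.0225833.
Each month: B ← B·(1+r) − €265.68.
Month 1: interest €131.55; balance after payment €5,690.87.
Month 2: interest €128.52; balance after payment €5,553.71.

€5,553.71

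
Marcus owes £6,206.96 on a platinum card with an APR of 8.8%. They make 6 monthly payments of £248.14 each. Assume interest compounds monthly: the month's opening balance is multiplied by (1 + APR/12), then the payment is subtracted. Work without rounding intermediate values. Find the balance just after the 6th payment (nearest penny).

Monthly rate r = 8.8%/12 = 0.733333% = 0.00733333.
Each month: B ← B·(1+r) − £248.14.
Month 1: interest £45.52; balance after payment £6,004.34.
Month 2: interest £44.03; balance after payment £5,800.23.
Month 3: interest £42.54; balance after payment £5,594.62.
Month 4: interest £41.03; balance after payment £5,387.51.
Month 5: interest £39.51; balance after payment £5,178.88.
Month 6: interest £37.98; balance after payment £4,968.72.

£4,968.72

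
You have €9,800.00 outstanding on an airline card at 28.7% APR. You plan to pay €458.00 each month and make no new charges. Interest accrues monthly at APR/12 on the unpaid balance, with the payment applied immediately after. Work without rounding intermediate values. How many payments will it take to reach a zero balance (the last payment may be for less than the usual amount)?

Monthly rate r = 28.7%/12 = 2.39167% = 0.0239167.
Recurrence: B ← B·(1+r) − €458.00.
Month 1: interest €234.38; balance after payment €9,576.38.
Month 2: interest €229.04; balance after payment €9,347.42.
Closed form: n = −ln(1 − rB₀/P)/ln(1+r) = −ln(0.48825)/ln(1.02392) ≈ 30.333, so the balance reaches zero during payment 31.

31 payments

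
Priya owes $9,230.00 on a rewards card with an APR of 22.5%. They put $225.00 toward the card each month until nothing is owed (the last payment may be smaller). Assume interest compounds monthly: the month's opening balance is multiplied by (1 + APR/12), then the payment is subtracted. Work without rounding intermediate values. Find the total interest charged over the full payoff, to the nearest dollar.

$8,527

Monthly rate r = 22.5%/12 = 1.875% = 0.01875.
Payoff takes n = ⌈−ln(1 − rB₀/P)/ln(1+r)⌉ = ⌈78.921⌉ = 79 payments; the last is $207.29.
Total paid = 78·$225.00 + $207.29 = $17,757.29.
Total interest = total paid − principal = $17,757.29 − $9,230.00 = $8,527.29.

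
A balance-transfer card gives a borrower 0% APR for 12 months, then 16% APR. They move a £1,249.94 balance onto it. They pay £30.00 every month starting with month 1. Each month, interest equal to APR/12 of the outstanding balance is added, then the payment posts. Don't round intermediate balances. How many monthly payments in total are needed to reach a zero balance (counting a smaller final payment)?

51 months

Promo months 1–12 at r₀ = 0%/12 = 0; months 13+ at r₁ = 16%/12 = 0.0133333.
After month 12 (no interest yet): B = £1,249.94 − 12·£30.00 = £889.94.
Then at r₁ with £30.00/mo: n₂ = −ln(1 − r₁·B/P)/ln(1+r₁) ≈ 38.01 → 39 more payments.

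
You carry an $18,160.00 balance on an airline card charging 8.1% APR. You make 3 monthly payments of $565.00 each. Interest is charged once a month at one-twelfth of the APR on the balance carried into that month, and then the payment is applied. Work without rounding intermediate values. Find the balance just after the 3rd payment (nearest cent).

Monthly rate r = 8.1%/12 = 0.675% = 0.00675.
Each month: B ← B·(1+r) − $565.00.
Month 1: interest $122.58; balance after payment $17,717.58.
Month 2: interest $119.59; balance after payment $17,272.17.
Month 3: interest $116.59; balance after payment $16,823.76.

$16,823.76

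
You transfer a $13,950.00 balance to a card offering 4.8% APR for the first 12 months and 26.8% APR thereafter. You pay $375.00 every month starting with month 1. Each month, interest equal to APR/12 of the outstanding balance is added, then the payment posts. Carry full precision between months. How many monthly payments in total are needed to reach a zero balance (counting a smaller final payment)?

Promo months 1–12 at r₀ = 4.8%/12 = 0.004; months 13+ at r₁ = 26.8%/12 = 0.0223333.
After month 12: iterate B ← B·(1+r₀) − $375.00 for 12 months → $10,034.20.
Then at r₁ with $375.00/mo: n₂ = −ln(1 − r₁·B/P)/ln(1+r₁) ≈ 41.21 → 42 more payments.

54 payments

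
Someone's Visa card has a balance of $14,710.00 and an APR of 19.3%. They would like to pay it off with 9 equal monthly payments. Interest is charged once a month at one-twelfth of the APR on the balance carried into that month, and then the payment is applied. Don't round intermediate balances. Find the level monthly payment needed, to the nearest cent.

Monthly rate r = 19.3%/12 = 1.60833% = 0.0160833.
Level-payment amortization: P = B₀·r / (1 − (1+r)^(−n)) = 14710.00·0.0160833 / (1 − 1.01608^(−9)).
Denominator 1 − (1+r)^(−9) = 0.133764356.
P = 236.586 / 0.133764356 ≈ 1768.68.

$1,768.68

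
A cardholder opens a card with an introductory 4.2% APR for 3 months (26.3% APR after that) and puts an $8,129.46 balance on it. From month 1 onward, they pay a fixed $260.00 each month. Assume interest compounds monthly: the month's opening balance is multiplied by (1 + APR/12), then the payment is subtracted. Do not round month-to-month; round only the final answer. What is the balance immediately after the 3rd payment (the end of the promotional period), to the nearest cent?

Promo months 1–3 at r₀ = 4.2%/12 = 0.0035; months 4+ at r₁ = 26.3%/12 = 0.0219167.
After month 3: iterate B ← B·(1+r₀) − $260.00 for 3 months → $7,432.39.

$7,432.39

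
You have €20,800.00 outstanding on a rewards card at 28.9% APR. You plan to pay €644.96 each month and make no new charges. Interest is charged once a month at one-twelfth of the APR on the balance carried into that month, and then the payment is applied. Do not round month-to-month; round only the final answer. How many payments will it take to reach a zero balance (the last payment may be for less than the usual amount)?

63 months

Monthly rate r = 28.9%/12 = 2.40833% = 0.0240833.
Recurrence: B ← B·(1+r) − €644.96.
Month 1: interest €500.93; balance after payment €20,655.97.
Month 2: interest €497.46; balance after payment €20,508.48.
Closed form: n = −ln(1 − rB₀/P)/ln(1+r) = −ln(0.22331)/ln(1.02408) ≈ 62.997, so the balance reaches zero during payment 63.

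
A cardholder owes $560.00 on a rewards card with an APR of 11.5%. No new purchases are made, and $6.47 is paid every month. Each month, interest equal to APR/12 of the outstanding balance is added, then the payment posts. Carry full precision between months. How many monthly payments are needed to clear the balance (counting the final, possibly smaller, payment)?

186 months

Monthly rate r = 11.5%/12 = 0.958333% = 0.00958333.
Recurrence: B ← B·(1+r) − $6.47.
Month 1: interest $5.37; balance after payment $558.90.
Month 2: interest $5.36; balance after payment $557.78.
Closed form: n = −ln(1 − rB₀/P)/ln(1+r) = −ln(0.17053)/ln(1.00958) ≈ 185.458, so the balance reaches zero during payment 186.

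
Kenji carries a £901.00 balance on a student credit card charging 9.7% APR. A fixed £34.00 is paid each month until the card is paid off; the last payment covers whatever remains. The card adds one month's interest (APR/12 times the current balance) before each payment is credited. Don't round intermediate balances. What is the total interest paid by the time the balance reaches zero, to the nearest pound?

£117

Monthly rate r = 9.7%/12 = 0.808333% = 0.00808333.
Payoff takes n = ⌈−ln(1 − rB₀/P)/ln(1+r)⌉ = ⌈29.943⌉ = 30 payments; the last is £32.06.
Total paid = 29·£34.00 + £32.06 = £1,018.06.
Total interest = total paid − principal = £1,018.06 − £901.00 = £117.06.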